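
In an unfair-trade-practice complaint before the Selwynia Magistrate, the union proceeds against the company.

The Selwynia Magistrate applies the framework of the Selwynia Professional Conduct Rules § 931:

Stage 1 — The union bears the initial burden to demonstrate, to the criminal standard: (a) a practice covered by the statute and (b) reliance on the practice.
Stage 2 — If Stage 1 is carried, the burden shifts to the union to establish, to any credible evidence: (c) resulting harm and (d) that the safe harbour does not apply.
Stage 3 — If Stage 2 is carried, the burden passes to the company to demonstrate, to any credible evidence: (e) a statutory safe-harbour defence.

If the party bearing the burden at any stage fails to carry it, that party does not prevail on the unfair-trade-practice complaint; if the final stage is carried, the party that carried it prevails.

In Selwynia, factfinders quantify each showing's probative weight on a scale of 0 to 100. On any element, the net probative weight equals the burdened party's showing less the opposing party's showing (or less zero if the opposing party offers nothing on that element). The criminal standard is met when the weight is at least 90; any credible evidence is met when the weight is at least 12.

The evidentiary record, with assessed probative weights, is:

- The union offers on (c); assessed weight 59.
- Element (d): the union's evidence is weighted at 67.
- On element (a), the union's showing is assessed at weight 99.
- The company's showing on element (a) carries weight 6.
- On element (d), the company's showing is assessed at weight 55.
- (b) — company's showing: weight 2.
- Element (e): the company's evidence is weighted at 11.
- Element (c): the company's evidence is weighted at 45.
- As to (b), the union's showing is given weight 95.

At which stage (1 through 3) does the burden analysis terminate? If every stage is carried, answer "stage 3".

Stage 1 — burden on union; standard: the criminal standard (weight is at least 90).
    (a): 99 − 6 = 93 ≥ 90 [met]
    (b): 95 − 2 = 93 ≥ 90 [met]
  Stage 1 is satisfied; the union continues to bear the burden.
Stage 2 — burden on union; standard: any credible evidence (weight is at least 12).
    (c): 59 − 45 = 14 ≥ 12 [met]
    (d): 67 − 55 = 12 ≥ 12 [met]
  The union carries Stage 2; the company now bears the burden.
Stage 3 — burden on company; standard: any credible evidence (weight is at least 12).
    (e): 11 < 12 [not met]
  Not every element is met, so the company fails to carry Stage 3.
The union prevails.

stage 3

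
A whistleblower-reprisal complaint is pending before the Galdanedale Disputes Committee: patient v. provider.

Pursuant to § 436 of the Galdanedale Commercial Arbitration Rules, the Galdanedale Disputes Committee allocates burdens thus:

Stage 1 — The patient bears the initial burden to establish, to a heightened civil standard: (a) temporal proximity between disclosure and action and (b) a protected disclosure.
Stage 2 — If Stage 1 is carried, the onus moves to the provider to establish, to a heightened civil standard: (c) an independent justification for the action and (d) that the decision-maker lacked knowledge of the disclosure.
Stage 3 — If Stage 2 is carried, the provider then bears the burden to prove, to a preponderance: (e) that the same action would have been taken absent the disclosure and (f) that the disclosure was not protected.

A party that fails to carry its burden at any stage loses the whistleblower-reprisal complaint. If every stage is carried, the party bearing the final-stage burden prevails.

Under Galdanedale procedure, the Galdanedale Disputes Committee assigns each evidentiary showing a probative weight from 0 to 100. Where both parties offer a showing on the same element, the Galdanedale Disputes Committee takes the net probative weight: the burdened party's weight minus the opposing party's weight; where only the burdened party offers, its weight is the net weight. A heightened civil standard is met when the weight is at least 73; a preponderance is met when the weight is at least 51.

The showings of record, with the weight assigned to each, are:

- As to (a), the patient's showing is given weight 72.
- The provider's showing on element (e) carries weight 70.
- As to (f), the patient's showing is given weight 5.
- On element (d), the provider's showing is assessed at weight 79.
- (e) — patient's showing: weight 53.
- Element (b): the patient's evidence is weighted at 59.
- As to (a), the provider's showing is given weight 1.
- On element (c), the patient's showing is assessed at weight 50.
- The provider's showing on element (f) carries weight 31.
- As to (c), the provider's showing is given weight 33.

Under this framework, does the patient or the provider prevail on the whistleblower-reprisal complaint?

provider

At Stage 1 the patient must meet a heightened civil standard (weight is at least 73): on (a) the weight is 72 less the opposing 1 gives net 71, which does not reach 73, so (a) does not meet the standard; on (b) the weight is 59, which does not reach 73, so (b) does not meet the standard.
  Not every element is met, so the patient fails to carry Stage 1.
The provider prevails.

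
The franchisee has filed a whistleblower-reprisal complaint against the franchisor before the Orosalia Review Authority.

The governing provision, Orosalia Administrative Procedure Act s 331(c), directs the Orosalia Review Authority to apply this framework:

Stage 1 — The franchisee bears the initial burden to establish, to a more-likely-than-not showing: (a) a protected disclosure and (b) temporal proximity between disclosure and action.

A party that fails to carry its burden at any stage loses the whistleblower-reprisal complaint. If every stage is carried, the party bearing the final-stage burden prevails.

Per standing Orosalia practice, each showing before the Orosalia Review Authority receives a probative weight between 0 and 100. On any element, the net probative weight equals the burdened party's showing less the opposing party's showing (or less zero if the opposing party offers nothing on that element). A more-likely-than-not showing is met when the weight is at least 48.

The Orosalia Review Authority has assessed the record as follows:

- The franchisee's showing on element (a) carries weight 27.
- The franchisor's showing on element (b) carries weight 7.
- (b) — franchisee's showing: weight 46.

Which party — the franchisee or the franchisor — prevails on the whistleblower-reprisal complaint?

Stage 1 — burden on franchisee; standard: a more-likely-than-not showing (weight is at least 48).
    (a): 27 < 48 [not met]
    (b): 46 − 7 = 39 < 48 [not met]
  The franchisee does not carry Stage 1.
The franchisor prevails.

franchisor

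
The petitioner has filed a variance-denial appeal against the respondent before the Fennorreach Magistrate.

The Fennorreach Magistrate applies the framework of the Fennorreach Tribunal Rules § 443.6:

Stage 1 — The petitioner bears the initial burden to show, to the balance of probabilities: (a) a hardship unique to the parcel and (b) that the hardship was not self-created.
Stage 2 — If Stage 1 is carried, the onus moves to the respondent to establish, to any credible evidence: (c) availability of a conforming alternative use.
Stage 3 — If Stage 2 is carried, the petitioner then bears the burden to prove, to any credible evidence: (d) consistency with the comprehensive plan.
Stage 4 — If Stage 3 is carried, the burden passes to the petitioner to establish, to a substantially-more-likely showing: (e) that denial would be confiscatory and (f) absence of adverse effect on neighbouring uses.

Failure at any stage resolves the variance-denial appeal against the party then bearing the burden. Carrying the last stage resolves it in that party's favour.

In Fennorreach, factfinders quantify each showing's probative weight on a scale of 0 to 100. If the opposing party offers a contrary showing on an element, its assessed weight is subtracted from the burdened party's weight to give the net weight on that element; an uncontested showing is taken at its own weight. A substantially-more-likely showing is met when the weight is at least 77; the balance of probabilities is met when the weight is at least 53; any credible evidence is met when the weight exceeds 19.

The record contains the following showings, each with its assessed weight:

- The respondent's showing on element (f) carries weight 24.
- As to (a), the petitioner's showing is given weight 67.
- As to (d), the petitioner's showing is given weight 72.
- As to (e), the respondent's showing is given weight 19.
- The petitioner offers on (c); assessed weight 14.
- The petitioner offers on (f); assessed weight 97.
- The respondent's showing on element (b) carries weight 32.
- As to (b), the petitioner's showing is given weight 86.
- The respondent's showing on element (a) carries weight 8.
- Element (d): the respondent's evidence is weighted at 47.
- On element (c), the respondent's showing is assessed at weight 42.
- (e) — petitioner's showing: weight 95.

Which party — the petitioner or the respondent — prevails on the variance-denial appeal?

Stage 1 (petitioner, the balance of probabilities, weight is at least 53): (a) net 67−8=59 ≥ 53 — meets; (b) net 86−32=54 ≥ 53 — meets.
  Stage 1 is satisfied; the onus moves to the respondent.
Stage 2 (respondent, any credible evidence, weight exceeds 19): (c) net 42−14=28 > 19 — meets.
  The respondent carries Stage 2; the petitioner now bears the burden.
Stage 3 (petitioner, any credible evidence, weight exceeds 19): (d) net 72−47=25 > 19 — meets.
  Stage 3 is satisfied; the petitioner continues to bear the burden.
Stage 4 (petitioner, a substantially-more-likely showing, weight is at least 77): (e) net 95−19=76 < 77 — fails; (f) net 97−24=73 < 77 — fails.
  Not every element is met, so the petitioner fails to carry Stage 4.
So the respondent prevails.

respondent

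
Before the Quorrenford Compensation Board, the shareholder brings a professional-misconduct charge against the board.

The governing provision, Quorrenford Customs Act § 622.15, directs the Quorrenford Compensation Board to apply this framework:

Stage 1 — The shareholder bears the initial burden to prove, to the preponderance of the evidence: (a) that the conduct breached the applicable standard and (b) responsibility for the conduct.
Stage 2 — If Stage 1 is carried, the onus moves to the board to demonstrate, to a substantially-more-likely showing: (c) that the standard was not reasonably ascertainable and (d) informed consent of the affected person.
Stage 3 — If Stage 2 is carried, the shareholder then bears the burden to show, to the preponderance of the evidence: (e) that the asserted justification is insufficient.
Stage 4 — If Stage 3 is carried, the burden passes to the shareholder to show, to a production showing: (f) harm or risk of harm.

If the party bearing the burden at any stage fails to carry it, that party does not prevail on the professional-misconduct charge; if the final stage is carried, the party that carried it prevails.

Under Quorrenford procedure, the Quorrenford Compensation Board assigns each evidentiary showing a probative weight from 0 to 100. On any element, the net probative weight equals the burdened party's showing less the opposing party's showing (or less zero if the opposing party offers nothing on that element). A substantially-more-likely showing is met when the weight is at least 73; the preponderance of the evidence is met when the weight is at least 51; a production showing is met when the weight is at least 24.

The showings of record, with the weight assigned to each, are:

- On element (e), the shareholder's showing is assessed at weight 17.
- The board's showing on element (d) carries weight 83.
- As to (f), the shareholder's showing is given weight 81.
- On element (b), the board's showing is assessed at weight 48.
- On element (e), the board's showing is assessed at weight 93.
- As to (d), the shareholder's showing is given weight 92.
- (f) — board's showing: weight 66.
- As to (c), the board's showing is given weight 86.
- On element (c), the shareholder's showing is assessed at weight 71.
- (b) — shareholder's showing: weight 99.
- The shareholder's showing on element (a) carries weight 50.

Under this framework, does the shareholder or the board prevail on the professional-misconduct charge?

Stage 1 — burden on shareholder; standard: the preponderance of the evidence (weight is at least 51).
    (a): 50 < 51 [not met]
    (b): 99 − 48 = 51 ≥ 51 [met]
  Stage 1 not carried; the shareholder fails its burden.
The board prevails.

board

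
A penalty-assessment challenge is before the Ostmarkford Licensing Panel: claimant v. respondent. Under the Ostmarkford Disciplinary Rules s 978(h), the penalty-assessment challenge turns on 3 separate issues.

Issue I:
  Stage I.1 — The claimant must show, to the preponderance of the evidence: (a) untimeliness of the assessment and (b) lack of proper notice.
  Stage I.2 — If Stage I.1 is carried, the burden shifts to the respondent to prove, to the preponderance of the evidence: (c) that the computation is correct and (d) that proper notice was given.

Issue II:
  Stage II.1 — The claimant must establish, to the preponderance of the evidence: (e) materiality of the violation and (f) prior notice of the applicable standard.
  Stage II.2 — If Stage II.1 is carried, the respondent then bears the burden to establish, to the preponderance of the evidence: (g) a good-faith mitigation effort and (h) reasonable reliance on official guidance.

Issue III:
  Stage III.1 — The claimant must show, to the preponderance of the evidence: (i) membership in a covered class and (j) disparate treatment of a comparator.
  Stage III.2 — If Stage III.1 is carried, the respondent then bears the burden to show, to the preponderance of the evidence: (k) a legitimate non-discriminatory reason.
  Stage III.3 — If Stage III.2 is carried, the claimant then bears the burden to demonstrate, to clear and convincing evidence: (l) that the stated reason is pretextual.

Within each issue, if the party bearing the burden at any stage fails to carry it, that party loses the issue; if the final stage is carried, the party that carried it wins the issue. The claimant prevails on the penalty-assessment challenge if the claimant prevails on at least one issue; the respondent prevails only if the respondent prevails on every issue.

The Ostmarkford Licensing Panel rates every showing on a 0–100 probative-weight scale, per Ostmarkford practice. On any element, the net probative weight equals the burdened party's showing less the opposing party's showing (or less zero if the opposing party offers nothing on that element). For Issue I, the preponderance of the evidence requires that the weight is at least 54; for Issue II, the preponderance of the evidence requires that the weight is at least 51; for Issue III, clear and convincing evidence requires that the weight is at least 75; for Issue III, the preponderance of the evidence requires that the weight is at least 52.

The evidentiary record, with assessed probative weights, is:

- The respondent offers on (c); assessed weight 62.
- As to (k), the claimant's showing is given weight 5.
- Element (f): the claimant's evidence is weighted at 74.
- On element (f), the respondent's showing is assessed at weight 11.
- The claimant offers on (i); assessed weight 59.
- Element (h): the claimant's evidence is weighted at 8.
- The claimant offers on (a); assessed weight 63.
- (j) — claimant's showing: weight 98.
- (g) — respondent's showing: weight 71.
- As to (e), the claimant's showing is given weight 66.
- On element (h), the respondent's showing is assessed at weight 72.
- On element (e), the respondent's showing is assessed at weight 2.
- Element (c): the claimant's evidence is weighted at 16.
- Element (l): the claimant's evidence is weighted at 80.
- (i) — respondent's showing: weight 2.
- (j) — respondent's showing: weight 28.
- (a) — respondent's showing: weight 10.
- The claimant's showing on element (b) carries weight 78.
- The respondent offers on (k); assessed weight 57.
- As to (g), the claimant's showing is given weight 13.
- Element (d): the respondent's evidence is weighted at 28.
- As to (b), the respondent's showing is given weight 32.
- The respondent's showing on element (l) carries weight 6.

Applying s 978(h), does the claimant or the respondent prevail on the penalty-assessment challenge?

— Issue I —
Stage I.1 (claimant, the preponderance of the evidence, weight is at least 54): (a) net 63−10=53 < 54 — fails; (b) net 78−32=46 < 54 — fails.
  Stage I.1 not carried; the claimant fails its burden.
So the respondent prevails on this issue.
— Issue II —
At Stage II.1 the claimant must meet the preponderance of the evidence (weight is at least 51): on (e) the weight is 66 less the opposing 2 gives net 64, which does reach 51, so (e) meets the standard; on (f) the weight is 74 less the opposing 11 gives net 63, which does reach 51, so (f) meets the standard.
  All elements met. The burden passes to the respondent.
At Stage II.2 the respondent must meet the preponderance of the evidence (weight is at least 51): on (g) the weight is 71 less the opposing 13 gives net 58, which does reach 51, so (g) meets the standard; on (h) the weight is 72 less the opposing 8 gives net 64, which does reach 51, so (h) meets the standard.
  The respondent carries the last stage.
With every stage satisfied, the respondent prevails on this issue.
— Issue III —
At Stage III.1 the claimant must meet the preponderance of the evidence (weight is at least 52): on (i) the weight is 59 less the opposing 2 gives net 57, which does reach 52, so (i) meets the standard; on (j) the weight is 98 less the opposing 28 gives net 70, ≥ 52, so (j) meets the standard.
  Stage III.1 carried; the burden shifts to the respondent.
At Stage III.2 the respondent must meet the preponderance of the evidence (weight is at least 52): on (k) the weight is 57 less the opposing 5 gives net 52, ≥ 52, so (k) meets the standard.
  Stage III.2 is satisfied; the onus moves to the claimant.
At Stage III.3 the claimant must meet clear and convincing evidence (weight is at least 75): on (l) the weight is 80 less the opposing 6 gives net 74, which does not reach 75, so (l) does not meet the standard.
  Not every element is met, so the claimant fails to carry Stage III.3.
So the respondent prevails on this issue.
Per-issue: Issue I → respondent; Issue II → respondent; Issue III → respondent. The claimant must prevail on at least one issue; overall, the respondent prevails.

respondent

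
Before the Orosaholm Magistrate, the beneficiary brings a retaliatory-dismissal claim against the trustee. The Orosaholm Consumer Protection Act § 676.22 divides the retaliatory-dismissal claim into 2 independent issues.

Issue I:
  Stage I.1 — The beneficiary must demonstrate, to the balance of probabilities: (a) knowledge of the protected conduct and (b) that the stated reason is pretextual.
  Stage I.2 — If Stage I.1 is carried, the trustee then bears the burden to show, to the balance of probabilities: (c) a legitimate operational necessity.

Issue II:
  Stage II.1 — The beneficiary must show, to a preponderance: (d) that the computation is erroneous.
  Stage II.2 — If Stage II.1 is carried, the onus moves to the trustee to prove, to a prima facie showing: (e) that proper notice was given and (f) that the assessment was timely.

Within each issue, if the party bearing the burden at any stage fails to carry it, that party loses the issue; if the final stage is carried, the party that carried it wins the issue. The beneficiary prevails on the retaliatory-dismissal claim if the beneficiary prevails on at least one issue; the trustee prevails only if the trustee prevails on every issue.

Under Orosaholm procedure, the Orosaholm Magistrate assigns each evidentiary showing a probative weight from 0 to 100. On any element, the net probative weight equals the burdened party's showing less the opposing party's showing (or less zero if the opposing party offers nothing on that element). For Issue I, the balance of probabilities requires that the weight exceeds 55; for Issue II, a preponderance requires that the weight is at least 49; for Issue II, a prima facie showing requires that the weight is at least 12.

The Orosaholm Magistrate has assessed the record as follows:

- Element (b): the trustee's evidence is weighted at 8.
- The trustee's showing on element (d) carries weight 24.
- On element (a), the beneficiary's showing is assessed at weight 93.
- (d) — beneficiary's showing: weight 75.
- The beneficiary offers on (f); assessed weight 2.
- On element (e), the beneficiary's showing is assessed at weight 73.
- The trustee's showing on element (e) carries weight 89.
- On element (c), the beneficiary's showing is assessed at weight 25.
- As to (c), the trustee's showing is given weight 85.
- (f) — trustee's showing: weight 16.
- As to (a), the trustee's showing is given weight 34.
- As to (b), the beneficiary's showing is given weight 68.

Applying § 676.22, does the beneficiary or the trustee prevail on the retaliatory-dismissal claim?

trustee

— Issue I —
Stage I.1 — burden on beneficiary; standard: the balance of probabilities (weight exceeds 55).
    (a): 93 − 34 = 59 > 55 [met]
    (b): 68 − 8 = 60 > 55 [met]
  All elements met. The burden passes to the trustee.
Stage I.2 — burden on trustee; standard: the balance of probabilities (weight exceeds 55).
    (c): 85 − 25 = 60 > 55 [met]
  All elements met at the final stage.
Every stage carried; the trustee prevails on this issue.
— Issue II —
Stage II.1 — burden on beneficiary; standard: a preponderance (weight is at least 49).
    (d): 75 − 24 = 51 ≥ 49 [met]
  The beneficiary carries Stage II.1; the trustee now bears the burden.
Stage II.2 — burden on trustee; standard: a prima facie showing (weight is at least 12).
    (e): 89 − 73 = 16 ≥ 12 [met]
    (f): 16 − 2 = 14 ≥ 12 [met]
  The trustee carries the last stage.
Every stage carried; the trustee prevails on this issue.
Per-issue: Issue I → trustee; Issue II → trustee. The beneficiary must prevail on at least one issue; overall, the trustee prevails.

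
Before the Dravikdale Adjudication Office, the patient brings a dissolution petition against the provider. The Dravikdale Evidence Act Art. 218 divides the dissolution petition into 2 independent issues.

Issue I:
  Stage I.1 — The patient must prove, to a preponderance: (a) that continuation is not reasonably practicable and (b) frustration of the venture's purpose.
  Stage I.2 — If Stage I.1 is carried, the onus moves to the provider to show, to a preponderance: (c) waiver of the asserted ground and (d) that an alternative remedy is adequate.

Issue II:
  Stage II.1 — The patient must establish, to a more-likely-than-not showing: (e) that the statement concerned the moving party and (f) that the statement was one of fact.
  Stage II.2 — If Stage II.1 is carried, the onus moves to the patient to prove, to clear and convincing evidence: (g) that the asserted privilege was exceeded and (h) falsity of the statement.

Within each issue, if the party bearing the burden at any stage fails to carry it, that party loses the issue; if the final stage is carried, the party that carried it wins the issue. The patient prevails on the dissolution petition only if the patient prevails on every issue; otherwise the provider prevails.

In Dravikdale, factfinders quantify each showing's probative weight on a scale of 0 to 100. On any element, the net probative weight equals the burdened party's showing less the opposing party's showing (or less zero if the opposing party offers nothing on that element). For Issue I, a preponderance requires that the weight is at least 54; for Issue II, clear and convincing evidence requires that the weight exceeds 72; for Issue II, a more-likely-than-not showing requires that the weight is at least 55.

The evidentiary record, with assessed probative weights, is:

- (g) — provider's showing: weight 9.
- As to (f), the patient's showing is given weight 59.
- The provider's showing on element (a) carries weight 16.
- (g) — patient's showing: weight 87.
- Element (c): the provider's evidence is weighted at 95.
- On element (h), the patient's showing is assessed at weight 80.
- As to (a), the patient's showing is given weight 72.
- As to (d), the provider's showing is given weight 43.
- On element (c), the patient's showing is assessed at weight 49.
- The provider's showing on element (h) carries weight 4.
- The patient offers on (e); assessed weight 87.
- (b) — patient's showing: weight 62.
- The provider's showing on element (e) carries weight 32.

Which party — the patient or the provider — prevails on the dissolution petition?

patient

— Issue I —
Stage I.1 (patient, a preponderance, weight is at least 54): (a) net 72−16=56 ≥ 54 — meets; (b) 62 ≥ 54 — meets.
  Stage I.1 is satisfied; the onus moves to the provider.
Stage I.2 (provider, a preponderance, weight is at least 54): (c) net 95−49=46 < 54 — fails; (d) 43 < 54 — fails.
  Stage I.2 not carried; the provider fails its burden.
The analysis ends at Stage I.2; the patient prevails on this issue.
— Issue II —
At Stage II.1 the patient must meet a more-likely-than-not showing (weight is at least 55): on (e) the weight is 87 less the opposing 32 gives net 55, which does reach 55, so (e) meets the standard; on (f) the weight is 59, which does reach 55, so (f) meets the standard.
  All elements met. The patient retains the burden for Stage II.2.
At Stage II.2 the patient must meet clear and convincing evidence (weight exceeds 72): on (g) the weight is 87 less the opposing 9 gives net 78, > 72, so (g) meets the standard; on (h) the weight is 80 less the opposing 4 gives net 76, > 72, so (h) meets the standard.
  The patient carries the last stage.
All stages carried — the patient prevails on this issue.
Per-issue: Issue I → patient; Issue II → patient. The patient must prevail on every issue; overall, the patient prevails.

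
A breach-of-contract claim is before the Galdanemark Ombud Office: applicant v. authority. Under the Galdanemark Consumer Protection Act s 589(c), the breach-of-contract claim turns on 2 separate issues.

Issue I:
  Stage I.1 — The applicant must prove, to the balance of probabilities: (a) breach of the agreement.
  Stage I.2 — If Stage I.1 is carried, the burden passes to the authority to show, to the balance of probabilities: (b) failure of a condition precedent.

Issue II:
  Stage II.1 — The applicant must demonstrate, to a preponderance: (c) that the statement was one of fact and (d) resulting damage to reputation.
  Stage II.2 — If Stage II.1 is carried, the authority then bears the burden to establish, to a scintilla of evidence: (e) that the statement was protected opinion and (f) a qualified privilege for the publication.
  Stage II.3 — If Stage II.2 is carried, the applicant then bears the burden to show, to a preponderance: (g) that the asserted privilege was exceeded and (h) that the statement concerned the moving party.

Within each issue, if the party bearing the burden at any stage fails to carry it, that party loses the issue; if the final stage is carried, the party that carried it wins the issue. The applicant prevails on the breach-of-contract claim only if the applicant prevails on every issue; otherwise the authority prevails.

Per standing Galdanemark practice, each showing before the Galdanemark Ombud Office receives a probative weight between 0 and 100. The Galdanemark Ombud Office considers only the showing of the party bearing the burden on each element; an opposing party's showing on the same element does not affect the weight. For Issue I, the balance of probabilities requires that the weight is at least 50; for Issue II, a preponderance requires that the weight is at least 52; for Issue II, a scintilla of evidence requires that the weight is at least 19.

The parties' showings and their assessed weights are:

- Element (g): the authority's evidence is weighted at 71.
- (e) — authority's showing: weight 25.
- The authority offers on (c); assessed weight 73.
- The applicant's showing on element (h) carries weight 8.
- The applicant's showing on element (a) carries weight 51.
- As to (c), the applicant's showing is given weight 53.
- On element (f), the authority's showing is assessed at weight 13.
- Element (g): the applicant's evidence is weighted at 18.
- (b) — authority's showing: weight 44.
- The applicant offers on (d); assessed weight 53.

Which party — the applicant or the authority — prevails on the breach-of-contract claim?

— Issue I —
Stage I.1 — burden on applicant; standard: the balance of probabilities (weight is at least 50).
    (a): 51 ≥ 50 [met]
  Stage I.1 is satisfied; the onus moves to the authority.
Stage I.2 — burden on authority; standard: the balance of probabilities (weight is at least 50).
    (b): 44 < 50 [not met]
  Not every element is met, so the authority fails to carry Stage I.2.
The applicant prevails on this issue.
— Issue II —
At Stage II.1 the applicant must meet a preponderance (weight is at least 52): on (c) the weight is 53 (the authority's 73 is given no effect), which does reach 52, so (c) meets the standard; on (d) the weight is 53, which does reach 52, so (d) meets the standard.
  Stage II.1 is satisfied; the onus moves to the authority.
At Stage II.2 the authority must meet a scintilla of evidence (weight is at least 19): on (e) the weight is 25, which does reach 19, so (e) meets the standard; on (f) the weight is 13, which does not reach 19, so (f) does not meet the standard.
  Stage II.2 not carried; the authority fails its burden.
The applicant prevails on this issue.
Per-issue: Issue I → applicant; Issue II → applicant. The applicant must prevail on every issue; overall, the applicant prevails.

applicant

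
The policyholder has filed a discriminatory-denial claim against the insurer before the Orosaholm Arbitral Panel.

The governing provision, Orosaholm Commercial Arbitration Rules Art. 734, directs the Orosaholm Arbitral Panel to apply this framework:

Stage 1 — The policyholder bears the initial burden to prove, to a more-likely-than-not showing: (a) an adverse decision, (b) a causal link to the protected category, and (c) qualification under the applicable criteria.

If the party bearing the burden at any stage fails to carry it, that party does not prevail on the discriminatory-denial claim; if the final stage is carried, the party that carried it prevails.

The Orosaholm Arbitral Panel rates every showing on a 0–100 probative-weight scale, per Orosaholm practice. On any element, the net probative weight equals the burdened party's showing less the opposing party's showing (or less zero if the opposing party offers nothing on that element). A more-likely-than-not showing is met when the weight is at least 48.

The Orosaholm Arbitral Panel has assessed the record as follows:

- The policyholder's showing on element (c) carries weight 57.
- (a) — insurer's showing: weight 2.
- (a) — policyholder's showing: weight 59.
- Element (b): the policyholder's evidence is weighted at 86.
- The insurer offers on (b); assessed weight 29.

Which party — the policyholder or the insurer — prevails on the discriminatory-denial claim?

At Stage 1 the policyholder must meet a more-likely-than-not showing (weight is at least 48): on (a) the weight is 59 less the opposing 2 gives net 57, ≥ 48, so (a) meets the standard; on (b) the weight is 86 less the opposing 29 gives net 57, ≥ 48, so (b) meets the standard; on (c) the weight is 57, which does reach 48, so (c) meets the standard.
  The policyholder carries the last stage.
With every stage satisfied, the policyholder prevails.

policyholder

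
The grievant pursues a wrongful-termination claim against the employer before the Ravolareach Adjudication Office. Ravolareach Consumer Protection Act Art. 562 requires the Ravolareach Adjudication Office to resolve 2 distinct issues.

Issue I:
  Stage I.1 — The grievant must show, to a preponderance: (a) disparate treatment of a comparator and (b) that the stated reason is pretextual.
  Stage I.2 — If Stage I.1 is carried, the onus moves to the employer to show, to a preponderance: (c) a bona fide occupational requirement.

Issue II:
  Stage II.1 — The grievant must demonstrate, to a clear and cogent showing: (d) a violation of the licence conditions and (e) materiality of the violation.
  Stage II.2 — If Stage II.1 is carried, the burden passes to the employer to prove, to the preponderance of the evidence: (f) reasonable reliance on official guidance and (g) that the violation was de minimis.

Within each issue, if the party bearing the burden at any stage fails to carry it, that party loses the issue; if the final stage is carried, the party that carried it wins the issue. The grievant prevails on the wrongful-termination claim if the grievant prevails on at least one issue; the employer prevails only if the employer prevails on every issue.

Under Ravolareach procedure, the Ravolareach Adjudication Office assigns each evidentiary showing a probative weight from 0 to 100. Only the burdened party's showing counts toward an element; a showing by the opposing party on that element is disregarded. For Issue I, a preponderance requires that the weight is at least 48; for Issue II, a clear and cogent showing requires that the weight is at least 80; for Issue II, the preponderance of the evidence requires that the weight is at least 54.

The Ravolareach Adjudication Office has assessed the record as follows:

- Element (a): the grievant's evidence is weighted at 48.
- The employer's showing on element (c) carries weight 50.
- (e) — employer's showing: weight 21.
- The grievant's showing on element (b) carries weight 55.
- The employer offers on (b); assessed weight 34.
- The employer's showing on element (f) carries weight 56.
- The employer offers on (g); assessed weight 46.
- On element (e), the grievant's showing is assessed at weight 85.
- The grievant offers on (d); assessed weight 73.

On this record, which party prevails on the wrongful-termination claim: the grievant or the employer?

employer

— Issue I —
Stage I.1 — burden on grievant; standard: a preponderance (weight is at least 48).
    (a): 48 ≥ 48 [met]
    (b): 55 (employer's 34 disregarded) ≥ 48 [met]
  The grievant carries Stage I.1; the employer now bears the burden.
Stage I.2 — burden on employer; standard: a preponderance (weight is at least 48).
    (c): 50 ≥ 48 [met]
  All elements met at the final stage.
With every stage satisfied, the employer prevails on this issue.
— Issue II —
Stage II.1 (grievant, a clear and cogent showing, weight is at least 80): (d) 73 < 80 — fails; (e) 85 (employer's 21 disregarded) ≥ 80 — meets.
  Not every element is met, so the grievant fails to carry Stage II.1.
So the employer prevails on this issue.
Per-issue: Issue I → employer; Issue II → employer. The grievant must prevail on at least one issue; overall, the employer prevails.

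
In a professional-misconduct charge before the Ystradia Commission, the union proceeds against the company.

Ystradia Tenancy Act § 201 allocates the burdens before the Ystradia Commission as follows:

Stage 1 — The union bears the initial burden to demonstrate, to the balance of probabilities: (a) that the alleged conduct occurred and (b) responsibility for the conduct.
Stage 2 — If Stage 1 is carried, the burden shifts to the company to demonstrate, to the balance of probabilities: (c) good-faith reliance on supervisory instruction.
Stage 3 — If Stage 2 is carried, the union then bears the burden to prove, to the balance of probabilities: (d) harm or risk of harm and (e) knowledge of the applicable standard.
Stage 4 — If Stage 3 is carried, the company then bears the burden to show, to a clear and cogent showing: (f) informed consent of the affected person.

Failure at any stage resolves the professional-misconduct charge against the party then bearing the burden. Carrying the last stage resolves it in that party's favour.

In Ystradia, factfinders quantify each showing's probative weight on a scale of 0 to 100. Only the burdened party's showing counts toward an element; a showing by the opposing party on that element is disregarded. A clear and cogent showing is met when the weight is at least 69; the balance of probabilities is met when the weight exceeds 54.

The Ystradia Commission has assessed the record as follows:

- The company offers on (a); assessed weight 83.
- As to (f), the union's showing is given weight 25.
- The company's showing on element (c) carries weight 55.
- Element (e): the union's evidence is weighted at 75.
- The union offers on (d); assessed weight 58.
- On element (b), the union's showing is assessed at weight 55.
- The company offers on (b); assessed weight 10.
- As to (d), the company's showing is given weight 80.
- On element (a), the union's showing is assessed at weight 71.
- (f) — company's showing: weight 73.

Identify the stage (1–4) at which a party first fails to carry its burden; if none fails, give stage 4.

Stage 1 — burden on union; standard: the balance of probabilities (weight exceeds 54).
    (a): 71 (company's 83 disregarded) > 54 [met]
    (b): 55 (company's 10 disregarded) > 54 [met]
  The union carries Stage 1; the company now bears the burden.
Stage 2 — burden on company; standard: the balance of probabilities (weight exceeds 54).
    (c): 55 > 54 [met]
  Stage 2 carried; the burden shifts to the union.
Stage 3 — burden on union; standard: the balance of probabilities (weight exceeds 54).
    (d): 58 (company's 80 disregarded) > 54 [met]
    (e): 75 > 54 [met]
  The union carries Stage 3; the company now bears the burden.
Stage 4 — burden on company; standard: a clear and cogent showing (weight is at least 69).
    (f): 73 (union's 25 disregarded) ≥ 69 [met]
  Stage 4 carried; the final stage is satisfied.
All stages carried — the company prevails.

stage 4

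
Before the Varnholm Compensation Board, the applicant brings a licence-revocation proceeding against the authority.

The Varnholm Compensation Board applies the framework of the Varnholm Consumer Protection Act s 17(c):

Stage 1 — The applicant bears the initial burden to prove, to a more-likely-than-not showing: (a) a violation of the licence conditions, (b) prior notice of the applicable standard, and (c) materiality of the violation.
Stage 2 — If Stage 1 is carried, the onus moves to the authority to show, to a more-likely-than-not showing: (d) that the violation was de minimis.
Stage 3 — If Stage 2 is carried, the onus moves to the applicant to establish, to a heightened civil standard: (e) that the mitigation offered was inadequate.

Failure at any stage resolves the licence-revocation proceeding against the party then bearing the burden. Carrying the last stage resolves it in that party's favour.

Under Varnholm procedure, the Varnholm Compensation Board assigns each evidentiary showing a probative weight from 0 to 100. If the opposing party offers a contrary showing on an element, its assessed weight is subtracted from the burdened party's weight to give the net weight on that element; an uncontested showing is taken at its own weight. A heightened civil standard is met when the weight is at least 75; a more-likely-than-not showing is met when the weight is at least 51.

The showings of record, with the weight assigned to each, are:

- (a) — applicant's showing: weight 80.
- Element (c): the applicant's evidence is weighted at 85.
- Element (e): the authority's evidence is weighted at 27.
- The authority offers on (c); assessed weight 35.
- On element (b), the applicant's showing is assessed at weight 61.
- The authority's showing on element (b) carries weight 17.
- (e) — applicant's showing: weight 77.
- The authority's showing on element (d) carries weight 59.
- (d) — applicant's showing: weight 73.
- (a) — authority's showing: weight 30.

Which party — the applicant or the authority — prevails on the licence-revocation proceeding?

authority

Stage 1 (applicant, a more-likely-than-not showing, weight is at least 51): (a) net 80−30=50 < 51 — fails; (b) net 61−17=44 < 51 — fails; (c) net 85−35=50 < 51 — fails.
  Not every element is met, so the applicant fails to carry Stage 1.
The authority prevails.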